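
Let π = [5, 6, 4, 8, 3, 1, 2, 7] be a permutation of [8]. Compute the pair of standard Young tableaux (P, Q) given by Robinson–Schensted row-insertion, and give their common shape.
P = [1, 2, 7] / [3, 6, 8] / [4] / [5];  Q = [1, 2, 4] / [3, 7, 8] / [5] / [6];  common shape = (3, 3, 1, 1)

Row-insert the values π_1, π_2, … into P one at a time, bumping the leftmost entry strictly greater than the inserted value down to the next row. The recording tableau Q records, in position (i, j), the step at which that cell was added to P.
  Insert 5 (step 1): P = [5];  Q = [1]
  Insert 6 (step 2): P = [5, 6];  Q = [1, 2]
  Insert 4 (step 3): P = [4, 6] / [5];  Q = [1, 2] / [3]
  Insert 8 (step 4): P = [4, 6, 8] / [5];  Q = [1, 2, 4] / [3]
  Insert 3 (step 5): P = [3, 6, 8] / [4] / [5];  Q = [1, 2, 4] / [3] / [5]
  Insert 1 (step 6): P = [1, 6, 8] / [3] / [4] / [5];  Q = [1, 2, 4] / [3] / [5] / [6]
  Insert 2 (step 7): P = [1, 2, 8] / [3, 6] / [4] / [5];  Q = [1, 2, 4] / [3, 7] / [5] / [6]
  Insert 7 (step 8): P = [1, 2, 7] / [3, 6, 8] / [4] / [5];  Q = [1, 2, 4] / [3, 7, 8] / [5] / [6]
Final shape: (3, 3, 1, 1).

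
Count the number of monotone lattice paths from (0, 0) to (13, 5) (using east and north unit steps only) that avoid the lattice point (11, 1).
Number of paths = 8388

Total paths from (0, 0) to (13, 5): C(18, 13) = 8568. Paths through (11, 1): (paths (0, 0) → (11, 1)) × (paths (11, 1) → (13, 5)) = C(12, 11) · C(6, 2) = 12 · 15 = 180. Avoidance count = 8568 − 180 = 8388.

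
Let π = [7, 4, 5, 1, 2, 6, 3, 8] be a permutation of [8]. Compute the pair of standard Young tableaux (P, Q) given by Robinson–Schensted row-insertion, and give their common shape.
P = [1, 2, 3, 8] / [4, 5, 6] / [7];  Q = [1, 3, 6, 8] / [2, 5, 7] / [4];  common shape = (4, 3, 1)

Row-insert the values π_1, π_2, … into P one at a time, bumping the leftmost entry strictly greater than the inserted value down to the next row. The recording tableau Q records, in position (i, j), the step at which that cell was added to P.
  Insert 7 (step 1): P = [7];  Q = [1]
  Insert 4 (step 2): P = [4] / [7];  Q = [1] / [2]
  Insert 5 (step 3): P = [4, 5] / [7];  Q = [1, 3] / [2]
  Insert 1 (step 4): P = [1, 5] / [4] / [7];  Q = [1, 3] / [2] / [4]
  Insert 2 (step 5): P = [1, 2] / [4, 5] / [7];  Q = [1, 3] / [2, 5] / [4]
  Insert 6 (step 6): P = [1, 2, 6] / [4, 5] / [7];  Q = [1, 3, 6] / [2, 5] / [4]
  Insert 3 (step 7): P = [1, 2, 3] / [4, 5, 6] / [7];  Q = [1, 3, 6] / [2, 5, 7] / [4]
  Insert 8 (step 8): P = [1, 2, 3, 8] / [4, 5, 6] / [7];  Q = [1, 3, 6, 8] / [2, 5, 7] / [4]
Final shape: (4, 3, 1).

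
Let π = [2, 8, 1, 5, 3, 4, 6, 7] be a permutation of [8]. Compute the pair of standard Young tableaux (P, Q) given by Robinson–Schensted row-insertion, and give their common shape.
P = [1, 3, 4, 6, 7] / [2, 5] / [8];  Q = [1, 2, 6, 7, 8] / [3, 4] / [5];  common shape = (5, 2, 1)

Row-insert the values π_1, π_2, … into P one at a time, bumping the leftmost entry strictly greater than the inserted value down to the next row. The recording tableau Q records, in position (i, j), the step at which that cell was added to P.
  Insert 2 (step 1): P = [2];  Q = [1]
  Insert 8 (step 2): P = [2, 8];  Q = [1, 2]
  Insert 1 (step 3): P = [1, 8] / [2];  Q = [1, 2] / [3]
  Insert 5 (step 4): P = [1, 5] / [2, 8];  Q = [1, 2] / [3, 4]
  Insert 3 (step 5): P = [1, 3] / [2, 5] / [8];  Q = [1, 2] / [3, 4] / [5]
  Insert 4 (step 6): P = [1, 3, 4] / [2, 5] / [8];  Q = [1, 2, 6] / [3, 4] / [5]
  Insert 6 (step 7): P = [1, 3, 4, 6] / [2, 5] / [8];  Q = [1, 2, 6, 7] / [3, 4] / [5]
  Insert 7 (step 8): P = [1, 3, 4, 6, 7] / [2, 5] / [8];  Q = [1, 2, 6, 7, 8] / [3, 4] / [5]
Final shape: (5, 2, 1).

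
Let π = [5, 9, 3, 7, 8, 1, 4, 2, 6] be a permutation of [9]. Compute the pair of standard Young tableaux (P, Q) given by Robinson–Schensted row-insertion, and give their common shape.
P = [1, 2, 6] / [3, 4, 8] / [5, 7] / [9];  Q = [1, 2, 5] / [3, 4, 9] / [6, 7] / [8];  common shape = (3, 3, 2, 1)

Row-insert the values π_1, π_2, … into P one at a time, bumping the leftmost entry strictly greater than the inserted value down to the next row. The recording tableau Q records, in position (i, j), the step at which that cell was added to P.
  Insert 5 (step 1): P = [5];  Q = [1]
  Insert 9 (step 2): P = [5, 9];  Q = [1, 2]
  Insert 3 (step 3): P = [3, 9] / [5];  Q = [1, 2] / [3]
  Insert 7 (step 4): P = [3, 7] / [5, 9];  Q = [1, 2] / [3, 4]
  Insert 8 (step 5): P = [3, 7, 8] / [5, 9];  Q = [1, 2, 5] / [3, 4]
  Insert 1 (step 6): P = [1, 7, 8] / [3, 9] / [5];  Q = [1, 2, 5] / [3, 4] / [6]
  Insert 4 (step 7): P = [1, 4, 8] / [3, 7] / [5, 9];  Q = [1, 2, 5] / [3, 4] / [6, 7]
  Insert 2 (step 8): P = [1, 2, 8] / [3, 4] / [5, 7] / [9];  Q = [1, 2, 5] / [3, 4] / [6, 7] / [8]
  Insert 6 (step 9): P = [1, 2, 6] / [3, 4, 8] / [5, 7] / [9];  Q = [1, 2, 5] / [3, 4, 9] / [6, 7] / [8]
Final shape: (3, 3, 2, 1).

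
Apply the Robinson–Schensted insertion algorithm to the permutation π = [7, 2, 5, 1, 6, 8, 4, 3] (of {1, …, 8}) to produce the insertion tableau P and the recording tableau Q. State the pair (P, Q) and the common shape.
P = [1, 3, 6, 8] / [2, 4] / [5] / [7];  Q = [1, 3, 5, 6] / [2, 7] / [4] / [8];  common shape = (4, 2, 1, 1)

Row-insert the values π_1, π_2, … into P one at a time, bumping the leftmost entry strictly greater than the inserted value down to the next row. The recording tableau Q records, in position (i, j), the step at which that cell was added to P.
  Insert 7 (step 1): P = [7];  Q = [1]
  Insert 2 (step 2): P = [2] / [7];  Q = [1] / [2]
  Insert 5 (step 3): P = [2, 5] / [7];  Q = [1, 3] / [2]
  Insert 1 (step 4): P = [1, 5] / [2] / [7];  Q = [1, 3] / [2] / [4]
  Insert 6 (step 5): P = [1, 5, 6] / [2] / [7];  Q = [1, 3, 5] / [2] / [4]
  Insert 8 (step 6): P = [1, 5, 6, 8] / [2] / [7];  Q = [1, 3, 5, 6] / [2] / [4]
  Insert 4 (step 7): P = [1, 4, 6, 8] / [2, 5] / [7];  Q = [1, 3, 5, 6] / [2, 7] / [4]
  Insert 3 (step 8): P = [1, 3, 6, 8] / [2, 4] / [5] / [7];  Q = [1, 3, 5, 6] / [2, 7] / [4] / [8]
Final shape: (4, 2, 1, 1).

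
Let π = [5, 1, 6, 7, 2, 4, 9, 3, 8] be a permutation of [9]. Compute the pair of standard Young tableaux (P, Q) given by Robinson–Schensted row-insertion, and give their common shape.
P = [1, 2, 3, 8] / [4, 6, 7, 9] / [5];  Q = [1, 3, 4, 7] / [2, 5, 6, 9] / [8];  common shape = (4, 4, 1)

Row-insert the values π_1, π_2, … into P one at a time, bumping the leftmost entry strictly greater than the inserted value down to the next row. The recording tableau Q records, in position (i, j), the step at which that cell was added to P.
  Insert 5 (step 1): P = [5];  Q = [1]
  Insert 1 (step 2): P = [1] / [5];  Q = [1] / [2]
  Insert 6 (step 3): P = [1, 6] / [5];  Q = [1, 3] / [2]
  Insert 7 (step 4): P = [1, 6, 7] / [5];  Q = [1, 3, 4] / [2]
  Insert 2 (step 5): P = [1, 2, 7] / [5, 6];  Q = [1, 3, 4] / [2, 5]
  Insert 4 (step 6): P = [1, 2, 4] / [5, 6, 7];  Q = [1, 3, 4] / [2, 5, 6]
  Insert 9 (step 7): P = [1, 2, 4, 9] / [5, 6, 7];  Q = [1, 3, 4, 7] / [2, 5, 6]
  Insert 3 (step 8): P = [1, 2, 3, 9] / [4, 6, 7] / [5];  Q = [1, 3, 4, 7] / [2, 5, 6] / [8]
  Insert 8 (step 9): P = [1, 2, 3, 8] / [4, 6, 7, 9] / [5];  Q = [1, 3, 4, 7] / [2, 5, 6, 9] / [8]
Final shape: (4, 4, 1).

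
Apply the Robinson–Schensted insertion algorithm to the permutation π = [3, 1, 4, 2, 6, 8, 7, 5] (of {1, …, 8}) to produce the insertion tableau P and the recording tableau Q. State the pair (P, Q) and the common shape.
P = [1, 2, 5, 7] / [3, 4, 6] / [8];  Q = [1, 3, 5, 6] / [2, 4, 7] / [8];  common shape = (4, 3, 1)

Row-insert the values π_1, π_2, … into P one at a time, bumping the leftmost entry strictly greater than the inserted value down to the next row. The recording tableau Q records, in position (i, j), the step at which that cell was added to P.
  Insert 3 (step 1): P = [3];  Q = [1]
  Insert 1 (step 2): P = [1] / [3];  Q = [1] / [2]
  Insert 4 (step 3): P = [1, 4] / [3];  Q = [1, 3] / [2]
  Insert 2 (step 4): P = [1, 2] / [3, 4];  Q = [1, 3] / [2, 4]
  Insert 6 (step 5): P = [1, 2, 6] / [3, 4];  Q = [1, 3, 5] / [2, 4]
  Insert 8 (step 6): P = [1, 2, 6, 8] / [3, 4];  Q = [1, 3, 5, 6] / [2, 4]
  Insert 7 (step 7): P = [1, 2, 6, 7] / [3, 4, 8];  Q = [1, 3, 5, 6] / [2, 4, 7]
  Insert 5 (step 8): P = [1, 2, 5, 7] / [3, 4, 6] / [8];  Q = [1, 3, 5, 6] / [2, 4, 7] / [8]
Final shape: (4, 3, 1).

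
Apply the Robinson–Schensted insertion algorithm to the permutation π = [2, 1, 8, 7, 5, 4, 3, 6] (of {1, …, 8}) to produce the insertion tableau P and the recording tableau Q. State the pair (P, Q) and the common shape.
P = [1, 3, 6] / [2, 4] / [5] / [7] / [8];  Q = [1, 3, 8] / [2, 4] / [5] / [6] / [7];  common shape = (3, 2, 1, 1, 1)

Row-insert the values π_1, π_2, … into P one at a time, bumping the leftmost entry strictly greater than the inserted value down to the next row. The recording tableau Q records, in position (i, j), the step at which that cell was added to P.
  Insert 2 (step 1): P = [2];  Q = [1]
  Insert 1 (step 2): P = [1] / [2];  Q = [1] / [2]
  Insert 8 (step 3): P = [1, 8] / [2];  Q = [1, 3] / [2]
  Insert 7 (step 4): P = [1, 7] / [2, 8];  Q = [1, 3] / [2, 4]
  Insert 5 (step 5): P = [1, 5] / [2, 7] / [8];  Q = [1, 3] / [2, 4] / [5]
  Insert 4 (step 6): P = [1, 4] / [2, 5] / [7] / [8];  Q = [1, 3] / [2, 4] / [5] / [6]
  Insert 3 (step 7): P = [1, 3] / [2, 4] / [5] / [7] / [8];  Q = [1, 3] / [2, 4] / [5] / [6] / [7]
  Insert 6 (step 8): P = [1, 3, 6] / [2, 4] / [5] / [7] / [8];  Q = [1, 3, 8] / [2, 4] / [5] / [6] / [7]
Final shape: (3, 2, 1, 1, 1).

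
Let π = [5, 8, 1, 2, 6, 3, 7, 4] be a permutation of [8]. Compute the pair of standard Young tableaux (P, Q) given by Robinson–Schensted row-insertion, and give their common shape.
P = [1, 2, 3, 4] / [5, 6, 7] / [8];  Q = [1, 2, 5, 7] / [3, 4, 8] / [6];  common shape = (4, 3, 1)

Row-insert the values π_1, π_2, … into P one at a time, bumping the leftmost entry strictly greater than the inserted value down to the next row. The recording tableau Q records, in position (i, j), the step at which that cell was added to P.
  Insert 5 (step 1): P = [5];  Q = [1]
  Insert 8 (step 2): P = [5, 8];  Q = [1, 2]
  Insert 1 (step 3): P = [1, 8] / [5];  Q = [1, 2] / [3]
  Insert 2 (step 4): P = [1, 2] / [5, 8];  Q = [1, 2] / [3, 4]
  Insert 6 (step 5): P = [1, 2, 6] / [5, 8];  Q = [1, 2, 5] / [3, 4]
  Insert 3 (step 6): P = [1, 2, 3] / [5, 6] / [8];  Q = [1, 2, 5] / [3, 4] / [6]
  Insert 7 (step 7): P = [1, 2, 3, 7] / [5, 6] / [8];  Q = [1, 2, 5, 7] / [3, 4] / [6]
  Insert 4 (step 8): P = [1, 2, 3, 4] / [5, 6, 7] / [8];  Q = [1, 2, 5, 7] / [3, 4, 8] / [6]
Final shape: (4, 3, 1).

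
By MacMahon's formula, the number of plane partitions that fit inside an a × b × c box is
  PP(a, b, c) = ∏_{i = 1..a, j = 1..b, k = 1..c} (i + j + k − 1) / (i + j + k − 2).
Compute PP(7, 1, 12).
PP(7, 1, 12) = 50388

Evaluate the triple product over i = 1..7, j = 1..1, k = 1..12. The factors are (2/1) · (3/2) · (4/3) · (5/4) · (6/5) · (7/6) · (8/7) · (9/8) · … (84 factors total). The numerators and denominators telescope so the product is an integer; carrying out the multiplication exactly gives PP(7, 1, 12) = 50388.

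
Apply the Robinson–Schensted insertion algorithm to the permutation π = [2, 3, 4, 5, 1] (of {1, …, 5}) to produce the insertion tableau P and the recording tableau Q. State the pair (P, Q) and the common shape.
P = [1, 3, 4, 5] / [2];  Q = [1, 2, 3, 4] / [5];  common shape = (4, 1)

Row-insert the values π_1, π_2, … into P one at a time, bumping the leftmost entry strictly greater than the inserted value down to the next row. The recording tableau Q records, in position (i, j), the step at which that cell was added to P.
  Insert 2 (step 1): P = [2];  Q = [1]
  Insert 3 (step 2): P = [2, 3];  Q = [1, 2]
  Insert 4 (step 3): P = [2, 3, 4];  Q = [1, 2, 3]
  Insert 5 (step 4): P = [2, 3, 4, 5];  Q = [1, 2, 3, 4]
  Insert 1 (step 5): P = [1, 3, 4, 5] / [2];  Q = [1, 2, 3, 4] / [5]
Final shape: (4, 1).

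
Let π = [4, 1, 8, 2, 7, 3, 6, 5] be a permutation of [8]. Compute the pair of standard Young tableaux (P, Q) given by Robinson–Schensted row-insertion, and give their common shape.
P = [1, 2, 3, 5] / [4, 6] / [7] / [8];  Q = [1, 3, 5, 7] / [2, 4] / [6] / [8];  common shape = (4, 2, 1, 1)

Row-insert the values π_1, π_2, … into P one at a time, bumping the leftmost entry strictly greater than the inserted value down to the next row. The recording tableau Q records, in position (i, j), the step at which that cell was added to P.
  Insert 4 (step 1): P = [4];  Q = [1]
  Insert 1 (step 2): P = [1] / [4];  Q = [1] / [2]
  Insert 8 (step 3): P = [1, 8] / [4];  Q = [1, 3] / [2]
  Insert 2 (step 4): P = [1, 2] / [4, 8];  Q = [1, 3] / [2, 4]
  Insert 7 (step 5): P = [1, 2, 7] / [4, 8];  Q = [1, 3, 5] / [2, 4]
  Insert 3 (step 6): P = [1, 2, 3] / [4, 7] / [8];  Q = [1, 3, 5] / [2, 4] / [6]
  Insert 6 (step 7): P = [1, 2, 3, 6] / [4, 7] / [8];  Q = [1, 3, 5, 7] / [2, 4] / [6]
  Insert 5 (step 8): P = [1, 2, 3, 5] / [4, 6] / [7] / [8];  Q = [1, 3, 5, 7] / [2, 4] / [6] / [8]
Final shape: (4, 2, 1, 1).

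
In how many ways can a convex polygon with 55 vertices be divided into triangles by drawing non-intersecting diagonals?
C_53 = 116157871455782434250553845880

These polygon triangulations are counted by the Catalan number C_n = (1/(n + 1)) · C(2n, n). For n = 53: C_53 = (1/54) · C(106, 53) = 6272525058612251449529907677520/54 = 116157871455782434250553845880.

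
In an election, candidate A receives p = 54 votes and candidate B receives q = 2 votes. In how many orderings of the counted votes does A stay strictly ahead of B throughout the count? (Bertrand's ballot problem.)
Strict-lead orderings = 1430

Total orderings of the 56 votes with 54 for A: C(56, 54) = 1540. By the Bertrand ballot formula (Cycle Lemma / reflection principle), the number of orderings in which A is strictly ahead of B throughout is (p − q)/(p + q) · C(p + q, p) = (54 − 2)/(54 + 2) · 1540 = 1430.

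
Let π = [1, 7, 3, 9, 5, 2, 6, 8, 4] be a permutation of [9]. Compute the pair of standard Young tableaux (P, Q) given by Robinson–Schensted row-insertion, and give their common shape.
P = [1, 2, 4, 6, 8] / [3, 5] / [7, 9];  Q = [1, 2, 4, 7, 8] / [3, 5] / [6, 9];  common shape = (5, 2, 2)

Row-insert the values π_1, π_2, … into P one at a time, bumping the leftmost entry strictly greater than the inserted value down to the next row. The recording tableau Q records, in position (i, j), the step at which that cell was added to P.
  Insert 1 (step 1): P = [1];  Q = [1]
  Insert 7 (step 2): P = [1, 7];  Q = [1, 2]
  Insert 3 (step 3): P = [1, 3] / [7];  Q = [1, 2] / [3]
  Insert 9 (step 4): P = [1, 3, 9] / [7];  Q = [1, 2, 4] / [3]
  Insert 5 (step 5): P = [1, 3, 5] / [7, 9];  Q = [1, 2, 4] / [3, 5]
  Insert 2 (step 6): P = [1, 2, 5] / [3, 9] / [7];  Q = [1, 2, 4] / [3, 5] / [6]
  Insert 6 (step 7): P = [1, 2, 5, 6] / [3, 9] / [7];  Q = [1, 2, 4, 7] / [3, 5] / [6]
  Insert 8 (step 8): P = [1, 2, 5, 6, 8] / [3, 9] / [7];  Q = [1, 2, 4, 7, 8] / [3, 5] / [6]
  Insert 4 (step 9): P = [1, 2, 4, 6, 8] / [3, 5] / [7, 9];  Q = [1, 2, 4, 7, 8] / [3, 5] / [6, 9]
Final shape: (5, 2, 2).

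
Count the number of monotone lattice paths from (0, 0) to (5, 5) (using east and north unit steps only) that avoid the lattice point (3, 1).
Number of paths = 192

Total paths from (0, 0) to (5, 5): C(10, 5) = 252. Paths through (3, 1): (paths (0, 0) → (3, 1)) × (paths (3, 1) → (5, 5)) = C(4, 3) · C(6, 2) = 4 · 15 = 60. Avoidance count = 252 − 60 = 192.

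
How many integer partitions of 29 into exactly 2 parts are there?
p(29, 2 parts) = 14

Partitions of n into exactly k parts are in bijection with partitions of n − k into at most k parts (subtract 1 from each part). So p(29, exactly 2) = p(27, parts ≤ 2). Computing via the recurrence p(m, j) = p(m, j−1) + p(m−j, j) gives 14.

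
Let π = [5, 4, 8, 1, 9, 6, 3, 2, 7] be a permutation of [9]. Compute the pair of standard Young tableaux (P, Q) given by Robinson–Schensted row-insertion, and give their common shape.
P = [1, 2, 7] / [3, 6, 9] / [4, 8] / [5];  Q = [1, 3, 5] / [2, 6, 9] / [4, 7] / [8];  common shape = (3, 3, 2, 1)

Row-insert the values π_1, π_2, … into P one at a time, bumping the leftmost entry strictly greater than the inserted value down to the next row. The recording tableau Q records, in position (i, j), the step at which that cell was added to P.
  Insert 5 (step 1): P = [5];  Q = [1]
  Insert 4 (step 2): P = [4] / [5];  Q = [1] / [2]
  Insert 8 (step 3): P = [4, 8] / [5];  Q = [1, 3] / [2]
  Insert 1 (step 4): P = [1, 8] / [4] / [5];  Q = [1, 3] / [2] / [4]
  Insert 9 (step 5): P = [1, 8, 9] / [4] / [5];  Q = [1, 3, 5] / [2] / [4]
  Insert 6 (step 6): P = [1, 6, 9] / [4, 8] / [5];  Q = [1, 3, 5] / [2, 6] / [4]
  Insert 3 (step 7): P = [1, 3, 9] / [4, 6] / [5, 8];  Q = [1, 3, 5] / [2, 6] / [4, 7]
  Insert 2 (step 8): P = [1, 2, 9] / [3, 6] / [4, 8] / [5];  Q = [1, 3, 5] / [2, 6] / [4, 7] / [8]
  Insert 7 (step 9): P = [1, 2, 7] / [3, 6, 9] / [4, 8] / [5];  Q = [1, 3, 5] / [2, 6, 9] / [4, 7] / [8]
Final shape: (3, 3, 2, 1).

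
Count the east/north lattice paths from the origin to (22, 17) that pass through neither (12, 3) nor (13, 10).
Number of paths = 37082272890

Inclusion–exclusion. Total paths: C(39, 22) = 51021117810. Through P₁: C(15, 12)·C(24, 10) = 892371480. Through P₂: C(23, 13)·C(16, 9) = 13088115040. Since P₁ is strictly southwest of P₂, a monotone path through both must visit P₁ then P₂; paths through both = C(15, 12)·C(8, 1)·C(16, 9) = 41641600. Avoid both = 51021117810 − 892371480 − 13088115040 + 41641600 = 37082272890.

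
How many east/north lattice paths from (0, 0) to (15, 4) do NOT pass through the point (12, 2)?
Number of paths = 2966

Total paths from (0, 0) to (15, 4): C(19, 15) = 3876. Paths through (12, 2): (paths (0, 0) → (12, 2)) × (paths (12, 2) → (15, 4)) = C(14, 12) · C(5, 3) = 91 · 10 = 910. Avoidance count = 3876 − 910 = 2966.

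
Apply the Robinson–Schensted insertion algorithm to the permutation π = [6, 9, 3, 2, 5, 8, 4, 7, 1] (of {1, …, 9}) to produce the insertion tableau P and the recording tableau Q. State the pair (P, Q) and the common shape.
P = [1, 4, 7] / [2, 5, 8] / [3, 9] / [6];  Q = [1, 2, 6] / [3, 5, 8] / [4, 7] / [9];  common shape = (3, 3, 2, 1)

Row-insert the values π_1, π_2, … into P one at a time, bumping the leftmost entry strictly greater than the inserted value down to the next row. The recording tableau Q records, in position (i, j), the step at which that cell was added to P.
  Insert 6 (step 1): P = [6];  Q = [1]
  Insert 9 (step 2): P = [6, 9];  Q = [1, 2]
  Insert 3 (step 3): P = [3, 9] / [6];  Q = [1, 2] / [3]
  Insert 2 (step 4): P = [2, 9] / [3] / [6];  Q = [1, 2] / [3] / [4]
  Insert 5 (step 5): P = [2, 5] / [3, 9] / [6];  Q = [1, 2] / [3, 5] / [4]
  Insert 8 (step 6): P = [2, 5, 8] / [3, 9] / [6];  Q = [1, 2, 6] / [3, 5] / [4]
  Insert 4 (step 7): P = [2, 4, 8] / [3, 5] / [6, 9];  Q = [1, 2, 6] / [3, 5] / [4, 7]
  Insert 7 (step 8): P = [2, 4, 7] / [3, 5, 8] / [6, 9];  Q = [1, 2, 6] / [3, 5, 8] / [4, 7]
  Insert 1 (step 9): P = [1, 4, 7] / [2, 5, 8] / [3, 9] / [6];  Q = [1, 2, 6] / [3, 5, 8] / [4, 7] / [9]
Final shape: (3, 3, 2, 1).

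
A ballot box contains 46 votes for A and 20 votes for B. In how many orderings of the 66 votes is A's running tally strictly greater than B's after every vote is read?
Strict-lead orderings = 16018036991633040

Total orderings of the 66 votes with 46 for A: C(66, 46) = 40661170824914640. By the Bertrand ballot formula (Cycle Lemma / reflection principle), the number of orderings in which A is strictly ahead of B throughout is (p − q)/(p + q) · C(p + q, p) = (46 − 20)/(46 + 20) · 40661170824914640 = 16018036991633040.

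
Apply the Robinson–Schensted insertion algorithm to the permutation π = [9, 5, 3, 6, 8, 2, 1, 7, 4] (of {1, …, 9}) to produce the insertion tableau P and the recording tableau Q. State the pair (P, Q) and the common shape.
P = [1, 4, 7] / [2, 6] / [3, 8] / [5] / [9];  Q = [1, 4, 5] / [2, 8] / [3, 9] / [6] / [7];  common shape = (3, 2, 2, 1, 1)

Row-insert the values π_1, π_2, … into P one at a time, bumping the leftmost entry strictly greater than the inserted value down to the next row. The recording tableau Q records, in position (i, j), the step at which that cell was added to P.
  Insert 9 (step 1): P = [9];  Q = [1]
  Insert 5 (step 2): P = [5] / [9];  Q = [1] / [2]
  Insert 3 (step 3): P = [3] / [5] / [9];  Q = [1] / [2] / [3]
  Insert 6 (step 4): P = [3, 6] / [5] / [9];  Q = [1, 4] / [2] / [3]
  Insert 8 (step 5): P = [3, 6, 8] / [5] / [9];  Q = [1, 4, 5] / [2] / [3]
  Insert 2 (step 6): P = [2, 6, 8] / [3] / [5] / [9];  Q = [1, 4, 5] / [2] / [3] / [6]
  Insert 1 (step 7): P = [1, 6, 8] / [2] / [3] / [5] / [9];  Q = [1, 4, 5] / [2] / [3] / [6] / [7]
  Insert 7 (step 8): P = [1, 6, 7] / [2, 8] / [3] / [5] / [9];  Q = [1, 4, 5] / [2, 8] / [3] / [6] / [7]
  Insert 4 (step 9): P = [1, 4, 7] / [2, 6] / [3, 8] / [5] / [9];  Q = [1, 4, 5] / [2, 8] / [3, 9] / [6] / [7]
Final shape: (3, 2, 2, 1, 1).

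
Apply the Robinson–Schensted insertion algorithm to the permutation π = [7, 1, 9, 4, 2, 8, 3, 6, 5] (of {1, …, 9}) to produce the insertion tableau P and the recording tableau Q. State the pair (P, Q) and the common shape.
P = [1, 2, 3, 5] / [4, 6] / [7, 8] / [9];  Q = [1, 3, 6, 8] / [2, 4] / [5, 7] / [9];  common shape = (4, 2, 2, 1)

Row-insert the values π_1, π_2, … into P one at a time, bumping the leftmost entry strictly greater than the inserted value down to the next row. The recording tableau Q records, in position (i, j), the step at which that cell was added to P.
  Insert 7 (step 1): P = [7];  Q = [1]
  Insert 1 (step 2): P = [1] / [7];  Q = [1] / [2]
  Insert 9 (step 3): P = [1, 9] / [7];  Q = [1, 3] / [2]
  Insert 4 (step 4): P = [1, 4] / [7, 9];  Q = [1, 3] / [2, 4]
  Insert 2 (step 5): P = [1, 2] / [4, 9] / [7];  Q = [1, 3] / [2, 4] / [5]
  Insert 8 (step 6): P = [1, 2, 8] / [4, 9] / [7];  Q = [1, 3, 6] / [2, 4] / [5]
  Insert 3 (step 7): P = [1, 2, 3] / [4, 8] / [7, 9];  Q = [1, 3, 6] / [2, 4] / [5, 7]
  Insert 6 (step 8): P = [1, 2, 3, 6] / [4, 8] / [7, 9];  Q = [1, 3, 6, 8] / [2, 4] / [5, 7]
  Insert 5 (step 9): P = [1, 2, 3, 5] / [4, 6] / [7, 8] / [9];  Q = [1, 3, 6, 8] / [2, 4] / [5, 7] / [9]
Final shape: (4, 2, 2, 1).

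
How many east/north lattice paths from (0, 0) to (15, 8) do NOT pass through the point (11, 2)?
Number of paths = 473934

Total paths from (0, 0) to (15, 8): C(23, 15) = 490314. Paths through (11, 2): (paths (0, 0) → (11, 2)) × (paths (11, 2) → (15, 8)) = C(13, 11) · C(10, 4) = 78 · 210 = 16380. Avoidance count = 490314 − 16380 = 473934.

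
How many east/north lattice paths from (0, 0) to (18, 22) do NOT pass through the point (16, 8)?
Number of paths = 113292005280

Total paths from (0, 0) to (18, 22): C(40, 18) = 113380261800. Paths through (16, 8): (paths (0, 0) → (16, 8)) × (paths (16, 8) → (18, 22)) = C(24, 16) · C(16, 2) = 735471 · 120 = 88256520. Avoidance count = 113380261800 − 88256520 = 113292005280.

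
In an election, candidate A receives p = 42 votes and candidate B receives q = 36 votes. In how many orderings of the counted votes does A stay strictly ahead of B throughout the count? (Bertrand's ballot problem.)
Strict-lead orderings = 1666686537721857099910

Total orderings of the 78 votes with 42 for A: C(78, 42) = 21666924990384142298830. By the Bertrand ballot formula (Cycle Lemma / reflection principle), the number of orderings in which A is strictly ahead of B throughout is (p − q)/(p + q) · C(p + q, p) = (42 − 36)/(42 + 36) · 21666924990384142298830 = 1666686537721857099910.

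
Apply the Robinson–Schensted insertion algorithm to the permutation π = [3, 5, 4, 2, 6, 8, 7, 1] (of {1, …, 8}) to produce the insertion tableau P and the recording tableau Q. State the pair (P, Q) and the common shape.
P = [1, 4, 6, 7] / [2, 8] / [3] / [5];  Q = [1, 2, 5, 6] / [3, 7] / [4] / [8];  common shape = (4, 2, 1, 1)

Row-insert the values π_1, π_2, … into P one at a time, bumping the leftmost entry strictly greater than the inserted value down to the next row. The recording tableau Q records, in position (i, j), the step at which that cell was added to P.
  Insert 3 (step 1): P = [3];  Q = [1]
  Insert 5 (step 2): P = [3, 5];  Q = [1, 2]
  Insert 4 (step 3): P = [3, 4] / [5];  Q = [1, 2] / [3]
  Insert 2 (step 4): P = [2, 4] / [3] / [5];  Q = [1, 2] / [3] / [4]
  Insert 6 (step 5): P = [2, 4, 6] / [3] / [5];  Q = [1, 2, 5] / [3] / [4]
  Insert 8 (step 6): P = [2, 4, 6, 8] / [3] / [5];  Q = [1, 2, 5, 6] / [3] / [4]
  Insert 7 (step 7): P = [2, 4, 6, 7] / [3, 8] / [5];  Q = [1, 2, 5, 6] / [3, 7] / [4]
  Insert 1 (step 8): P = [1, 4, 6, 7] / [2, 8] / [3] / [5];  Q = [1, 2, 5, 6] / [3, 7] / [4] / [8]
Final shape: (4, 2, 1, 1).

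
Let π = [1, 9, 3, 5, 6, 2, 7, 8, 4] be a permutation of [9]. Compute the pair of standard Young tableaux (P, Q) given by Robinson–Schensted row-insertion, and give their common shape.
P = [1, 2, 4, 6, 7, 8] / [3, 5] / [9];  Q = [1, 2, 4, 5, 7, 8] / [3, 9] / [6];  common shape = (6, 2, 1)

Row-insert the values π_1, π_2, … into P one at a time, bumping the leftmost entry strictly greater than the inserted value down to the next row. The recording tableau Q records, in position (i, j), the step at which that cell was added to P.
  Insert 1 (step 1): P = [1];  Q = [1]
  Insert 9 (step 2): P = [1, 9];  Q = [1, 2]
  Insert 3 (step 3): P = [1, 3] / [9];  Q = [1, 2] / [3]
  Insert 5 (step 4): P = [1, 3, 5] / [9];  Q = [1, 2, 4] / [3]
  Insert 6 (step 5): P = [1, 3, 5, 6] / [9];  Q = [1, 2, 4, 5] / [3]
  Insert 2 (step 6): P = [1, 2, 5, 6] / [3] / [9];  Q = [1, 2, 4, 5] / [3] / [6]
  Insert 7 (step 7): P = [1, 2, 5, 6, 7] / [3] / [9];  Q = [1, 2, 4, 5, 7] / [3] / [6]
  Insert 8 (step 8): P = [1, 2, 5, 6, 7, 8] / [3] / [9];  Q = [1, 2, 4, 5, 7, 8] / [3] / [6]
  Insert 4 (step 9): P = [1, 2, 4, 6, 7, 8] / [3, 5] / [9];  Q = [1, 2, 4, 5, 7, 8] / [3, 9] / [6]
Final shape: (6, 2, 1).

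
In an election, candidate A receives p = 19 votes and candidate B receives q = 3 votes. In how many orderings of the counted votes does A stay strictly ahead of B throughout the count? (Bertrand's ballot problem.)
Strict-lead orderings = 1120

Total orderings of the 22 votes with 19 for A: C(22, 19) = 1540. By the Bertrand ballot formula (Cycle Lemma / reflection principle), the number of orderings in which A is strictly ahead of B throughout is (p − q)/(p + q) · C(p + q, p) = (19 − 3)/(19 + 3) · 1540 = 1120.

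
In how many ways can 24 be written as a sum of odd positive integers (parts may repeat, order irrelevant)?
p_odd(24) = 122

Enumerate partitions using only odd parts via the recurrence o(n, m) = o(n, m−2) + o(n−m, m) over odd m, starting from the largest odd part ≤ n. This gives p_odd(24) = 122. (Euler's theorem: equals the count of distinct-part partitions.)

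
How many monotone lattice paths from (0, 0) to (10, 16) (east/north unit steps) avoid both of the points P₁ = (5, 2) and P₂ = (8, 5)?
Number of paths = 4999921

Inclusion–exclusion. Total paths: C(26, 10) = 5311735. Through P₁: C(7, 5)·C(19, 5) = 244188. Through P₂: C(13, 8)·C(13, 2) = 100386. Since P₁ is strictly southwest of P₂, a monotone path through both must visit P₁ then P₂; paths through both = C(7, 5)·C(6, 3)·C(13, 2) = 32760. Avoid both = 5311735 − 244188 − 100386 + 32760 = 4999921.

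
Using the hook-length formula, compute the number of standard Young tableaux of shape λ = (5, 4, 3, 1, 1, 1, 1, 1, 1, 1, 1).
# SYT of shape (5, 4, 3, 1, 1, 1, 1, 1, 1, 1, 1) = 13023360

Hook-length formula: f^λ = n! / Π hook(c), product over all cells c of the Young diagram. For λ = (5, 4, 3, 1, 1, 1, 1, 1, 1, 1, 1), n = 20 boxes. Hook lengths by row (left-to-right, top-to-bottom): [15, 6, 5, 3, 1]; [13, 4, 3, 1]; [11, 2, 1]; [8]; [7]; [6]; [5]; [4]; [3]; [2]; [1]. Product of hooks = 186810624000. So f^λ = 20! / 186810624000 = 2432902008176640000 / 186810624000 = 13023360.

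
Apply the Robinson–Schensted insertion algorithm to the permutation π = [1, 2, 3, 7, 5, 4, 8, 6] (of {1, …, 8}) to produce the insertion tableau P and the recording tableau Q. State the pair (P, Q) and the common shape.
P = [1, 2, 3, 4, 6] / [5, 8] / [7];  Q = [1, 2, 3, 4, 7] / [5, 8] / [6];  common shape = (5, 2, 1)

Row-insert the values π_1, π_2, … into P one at a time, bumping the leftmost entry strictly greater than the inserted value down to the next row. The recording tableau Q records, in position (i, j), the step at which that cell was added to P.
  Insert 1 (step 1): P = [1];  Q = [1]
  Insert 2 (step 2): P = [1, 2];  Q = [1, 2]
  Insert 3 (step 3): P = [1, 2, 3];  Q = [1, 2, 3]
  Insert 7 (step 4): P = [1, 2, 3, 7];  Q = [1, 2, 3, 4]
  Insert 5 (step 5): P = [1, 2, 3, 5] / [7];  Q = [1, 2, 3, 4] / [5]
  Insert 4 (step 6): P = [1, 2, 3, 4] / [5] / [7];  Q = [1, 2, 3, 4] / [5] / [6]
  Insert 8 (step 7): P = [1, 2, 3, 4, 8] / [5] / [7];  Q = [1, 2, 3, 4, 7] / [5] / [6]
  Insert 6 (step 8): P = [1, 2, 3, 4, 6] / [5, 8] / [7];  Q = [1, 2, 3, 4, 7] / [5, 8] / [6]
Final shape: (5, 2, 1).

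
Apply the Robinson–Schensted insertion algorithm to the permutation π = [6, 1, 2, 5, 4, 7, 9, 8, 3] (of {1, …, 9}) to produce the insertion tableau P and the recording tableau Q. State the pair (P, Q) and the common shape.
P = [1, 2, 3, 7, 8] / [4, 9] / [5] / [6];  Q = [1, 3, 4, 6, 7] / [2, 8] / [5] / [9];  common shape = (5, 2, 1, 1)

Row-insert the values π_1, π_2, … into P one at a time, bumping the leftmost entry strictly greater than the inserted value down to the next row. The recording tableau Q records, in position (i, j), the step at which that cell was added to P.
  Insert 6 (step 1): P = [6];  Q = [1]
  Insert 1 (step 2): P = [1] / [6];  Q = [1] / [2]
  Insert 2 (step 3): P = [1, 2] / [6];  Q = [1, 3] / [2]
  Insert 5 (step 4): P = [1, 2, 5] / [6];  Q = [1, 3, 4] / [2]
  Insert 4 (step 5): P = [1, 2, 4] / [5] / [6];  Q = [1, 3, 4] / [2] / [5]
  Insert 7 (step 6): P = [1, 2, 4, 7] / [5] / [6];  Q = [1, 3, 4, 6] / [2] / [5]
  Insert 9 (step 7): P = [1, 2, 4, 7, 9] / [5] / [6];  Q = [1, 3, 4, 6, 7] / [2] / [5]
  Insert 8 (step 8): P = [1, 2, 4, 7, 8] / [5, 9] / [6];  Q = [1, 3, 4, 6, 7] / [2, 8] / [5]
  Insert 3 (step 9): P = [1, 2, 3, 7, 8] / [4, 9] / [5] / [6];  Q = [1, 3, 4, 6, 7] / [2, 8] / [5] / [9]
Final shape: (5, 2, 1, 1).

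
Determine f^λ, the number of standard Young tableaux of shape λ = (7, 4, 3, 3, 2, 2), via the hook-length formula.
# SYT of shape (7, 4, 3, 3, 2, 2) = 499974930

Hook-length formula: f^λ = n! / Π hook(c), product over all cells c of the Young diagram. For λ = (7, 4, 3, 3, 2, 2), n = 21 boxes. Hook lengths by row (left-to-right, top-to-bottom): [12, 11, 8, 5, 3, 2, 1]; [8, 7, 4, 1]; [6, 5, 2]; [5, 4, 1]; [3, 2]; [2, 1]. Product of hooks = 102187008000. So f^λ = 21! / 102187008000 = 51090942171709440000 / 102187008000 = 499974930.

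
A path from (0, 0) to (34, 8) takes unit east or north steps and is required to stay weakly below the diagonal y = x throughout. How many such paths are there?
Number of paths = 91051857

By the reflection principle (André's argument), the number of monotone paths to (34, 8) with n ≤ m that never go above y = x is C(42, 34) − C(42, 35) = 118030185 − 26978328 = 91051857.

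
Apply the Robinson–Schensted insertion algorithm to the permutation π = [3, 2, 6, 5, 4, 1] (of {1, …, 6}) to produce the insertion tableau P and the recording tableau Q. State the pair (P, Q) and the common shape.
P = [1, 4] / [2, 5] / [3] / [6];  Q = [1, 3] / [2, 4] / [5] / [6];  common shape = (2, 2, 1, 1)

Row-insert the values π_1, π_2, … into P one at a time, bumping the leftmost entry strictly greater than the inserted value down to the next row. The recording tableau Q records, in position (i, j), the step at which that cell was added to P.
  Insert 3 (step 1): P = [3];  Q = [1]
  Insert 2 (step 2): P = [2] / [3];  Q = [1] / [2]
  Insert 6 (step 3): P = [2, 6] / [3];  Q = [1, 3] / [2]
  Insert 5 (step 4): P = [2, 5] / [3, 6];  Q = [1, 3] / [2, 4]
  Insert 4 (step 5): P = [2, 4] / [3, 5] / [6];  Q = [1, 3] / [2, 4] / [5]
  Insert 1 (step 6): P = [1, 4] / [2, 5] / [3] / [6];  Q = [1, 3] / [2, 4] / [5] / [6]
Final shape: (2, 2, 1, 1).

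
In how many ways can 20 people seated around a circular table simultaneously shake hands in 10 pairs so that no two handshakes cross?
C_10 = 16796

These noncrossing handshakes are counted by the Catalan number C_n = (1/(n + 1)) · C(2n, n). For n = 10: C_10 = (1/11) · C(20, 10) = 184756/11 = 16796.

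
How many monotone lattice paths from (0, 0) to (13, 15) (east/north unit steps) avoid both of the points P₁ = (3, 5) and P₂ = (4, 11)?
Number of paths = 26400129

Inclusion–exclusion. Total paths: C(28, 13) = 37442160. Through P₁: C(8, 3)·C(20, 10) = 10346336. Through P₂: C(15, 4)·C(13, 9) = 975975. Since P₁ is strictly southwest of P₂, a monotone path through both must visit P₁ then P₂; paths through both = C(8, 3)·C(7, 1)·C(13, 9) = 280280. Avoid both = 37442160 − 10346336 − 975975 + 280280 = 26400129.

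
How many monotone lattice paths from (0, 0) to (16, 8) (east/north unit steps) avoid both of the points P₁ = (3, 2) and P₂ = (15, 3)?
Number of paths = 460035

Inclusion–exclusion. Total paths: C(24, 16) = 735471. Through P₁: C(5, 3)·C(19, 13) = 271320. Through P₂: C(18, 15)·C(6, 1) = 4896. Since P₁ is strictly southwest of P₂, a monotone path through both must visit P₁ then P₂; paths through both = C(5, 3)·C(13, 12)·C(6, 1) = 780. Avoid both = 735471 − 271320 − 4896 + 780 = 460035.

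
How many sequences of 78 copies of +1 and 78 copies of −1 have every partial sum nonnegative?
C_78 = 73745243611532458459690151854647329239335600

These ballot sequences are counted by the Catalan number C_n = (1/(n + 1)) · C(2n, n). For n = 78: C_78 = (1/79) · C(156, 78) = 5825874245311064218315521996517139009907512400/79 = 73745243611532458459690151854647329239335600.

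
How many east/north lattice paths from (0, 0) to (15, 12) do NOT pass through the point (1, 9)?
Number of paths = 17377060

Total paths from (0, 0) to (15, 12): C(27, 15) = 17383860. Paths through (1, 9): (paths (0, 0) → (1, 9)) × (paths (1, 9) → (15, 12)) = C(10, 1) · C(17, 14) = 10 · 680 = 6800. Avoidance count = 17383860 − 6800 = 17377060.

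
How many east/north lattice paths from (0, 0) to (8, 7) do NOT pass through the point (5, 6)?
Number of paths = 4587

Total paths from (0, 0) to (8, 7): C(15, 8) = 6435. Paths through (5, 6): (paths (0, 0) → (5, 6)) × (paths (5, 6) → (8, 7)) = C(11, 5) · C(4, 3) = 462 · 4 = 1848. Avoidance count = 6435 − 1848 = 4587.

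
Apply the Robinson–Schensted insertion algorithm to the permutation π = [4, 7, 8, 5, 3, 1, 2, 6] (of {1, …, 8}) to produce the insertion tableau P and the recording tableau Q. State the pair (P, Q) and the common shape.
P = [1, 2, 6] / [3, 5, 8] / [4] / [7];  Q = [1, 2, 3] / [4, 7, 8] / [5] / [6];  common shape = (3, 3, 1, 1)

Row-insert the values π_1, π_2, … into P one at a time, bumping the leftmost entry strictly greater than the inserted value down to the next row. The recording tableau Q records, in position (i, j), the step at which that cell was added to P.
  Insert 4 (step 1): P = [4];  Q = [1]
  Insert 7 (step 2): P = [4, 7];  Q = [1, 2]
  Insert 8 (step 3): P = [4, 7, 8];  Q = [1, 2, 3]
  Insert 5 (step 4): P = [4, 5, 8] / [7];  Q = [1, 2, 3] / [4]
  Insert 3 (step 5): P = [3, 5, 8] / [4] / [7];  Q = [1, 2, 3] / [4] / [5]
  Insert 1 (step 6): P = [1, 5, 8] / [3] / [4] / [7];  Q = [1, 2, 3] / [4] / [5] / [6]
  Insert 2 (step 7): P = [1, 2, 8] / [3, 5] / [4] / [7];  Q = [1, 2, 3] / [4, 7] / [5] / [6]
  Insert 6 (step 8): P = [1, 2, 6] / [3, 5, 8] / [4] / [7];  Q = [1, 2, 3] / [4, 7, 8] / [5] / [6]
Final shape: (3, 3, 1, 1).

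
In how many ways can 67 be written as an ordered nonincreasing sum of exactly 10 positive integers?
p(67, 10 parts) = 141136

Partitions of n into exactly k parts are in bijection with partitions of n − k into at most k parts (subtract 1 from each part). So p(67, exactly 10) = p(57, parts ≤ 10). Computing via the recurrence p(m, j) = p(m, j−1) + p(m−j, j) gives 141136.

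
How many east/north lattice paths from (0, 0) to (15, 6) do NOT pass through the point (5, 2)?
Number of paths = 33243

Total paths from (0, 0) to (15, 6): C(21, 15) = 54264. Paths through (5, 2): (paths (0, 0) → (5, 2)) × (paths (5, 2) → (15, 6)) = C(7, 5) · C(14, 10) = 21 · 1001 = 21021. Avoidance count = 54264 − 21021 = 33243.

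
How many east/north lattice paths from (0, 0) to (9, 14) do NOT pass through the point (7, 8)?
Number of paths = 637010

Total paths from (0, 0) to (9, 14): C(23, 9) = 817190. Paths through (7, 8): (paths (0, 0) → (7, 8)) × (paths (7, 8) → (9, 14)) = C(15, 7) · C(8, 2) = 6435 · 28 = 180180. Avoidance count = 817190 − 180180 = 637010.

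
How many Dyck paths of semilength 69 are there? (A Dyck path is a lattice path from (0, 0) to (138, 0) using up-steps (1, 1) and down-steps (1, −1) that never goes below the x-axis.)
C_69 = 337485502510215975556783793455058624700

These Dyck paths are counted by the Catalan number C_n = (1/(n + 1)) · C(2n, n). For n = 69: C_69 = (1/70) · C(138, 69) = 23623985175715118288974865541854103729000/70 = 337485502510215975556783793455058624700.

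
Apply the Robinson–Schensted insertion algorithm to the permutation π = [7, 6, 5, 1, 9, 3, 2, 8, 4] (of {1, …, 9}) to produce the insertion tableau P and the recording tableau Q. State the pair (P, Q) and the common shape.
P = [1, 2, 4] / [3, 8] / [5, 9] / [6] / [7];  Q = [1, 5, 8] / [2, 6] / [3, 9] / [4] / [7];  common shape = (3, 2, 2, 1, 1)

Row-insert the values π_1, π_2, … into P one at a time, bumping the leftmost entry strictly greater than the inserted value down to the next row. The recording tableau Q records, in position (i, j), the step at which that cell was added to P.
  Insert 7 (step 1): P = [7];  Q = [1]
  Insert 6 (step 2): P = [6] / [7];  Q = [1] / [2]
  Insert 5 (step 3): P = [5] / [6] / [7];  Q = [1] / [2] / [3]
  Insert 1 (step 4): P = [1] / [5] / [6] / [7];  Q = [1] / [2] / [3] / [4]
  Insert 9 (step 5): P = [1, 9] / [5] / [6] / [7];  Q = [1, 5] / [2] / [3] / [4]
  Insert 3 (step 6): P = [1, 3] / [5, 9] / [6] / [7];  Q = [1, 5] / [2, 6] / [3] / [4]
  Insert 2 (step 7): P = [1, 2] / [3, 9] / [5] / [6] / [7];  Q = [1, 5] / [2, 6] / [3] / [4] / [7]
  Insert 8 (step 8): P = [1, 2, 8] / [3, 9] / [5] / [6] / [7];  Q = [1, 5, 8] / [2, 6] / [3] / [4] / [7]
  Insert 4 (step 9): P = [1, 2, 4] / [3, 8] / [5, 9] / [6] / [7];  Q = [1, 5, 8] / [2, 6] / [3, 9] / [4] / [7]
Final shape: (3, 2, 2, 1, 1).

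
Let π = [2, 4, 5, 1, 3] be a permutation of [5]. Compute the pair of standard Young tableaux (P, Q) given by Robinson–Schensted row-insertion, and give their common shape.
P = [1, 3, 5] / [2, 4];  Q = [1, 2, 3] / [4, 5];  common shape = (3, 2)

Row-insert the values π_1, π_2, … into P one at a time, bumping the leftmost entry strictly greater than the inserted value down to the next row. The recording tableau Q records, in position (i, j), the step at which that cell was added to P.
  Insert 2 (step 1): P = [2];  Q = [1]
  Insert 4 (step 2): P = [2, 4];  Q = [1, 2]
  Insert 5 (step 3): P = [2, 4, 5];  Q = [1, 2, 3]
  Insert 1 (step 4): P = [1, 4, 5] / [2];  Q = [1, 2, 3] / [4]
  Insert 3 (step 5): P = [1, 3, 5] / [2, 4];  Q = [1, 2, 3] / [4, 5]
Final shape: (3, 2).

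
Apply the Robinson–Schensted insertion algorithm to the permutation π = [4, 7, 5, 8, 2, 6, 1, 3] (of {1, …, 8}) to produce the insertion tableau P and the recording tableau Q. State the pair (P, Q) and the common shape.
P = [1, 3, 6] / [2, 5] / [4, 8] / [7];  Q = [1, 2, 4] / [3, 6] / [5, 8] / [7];  common shape = (3, 2, 2, 1)

Row-insert the values π_1, π_2, … into P one at a time, bumping the leftmost entry strictly greater than the inserted value down to the next row. The recording tableau Q records, in position (i, j), the step at which that cell was added to P.
  Insert 4 (step 1): P = [4];  Q = [1]
  Insert 7 (step 2): P = [4, 7];  Q = [1, 2]
  Insert 5 (step 3): P = [4, 5] / [7];  Q = [1, 2] / [3]
  Insert 8 (step 4): P = [4, 5, 8] / [7];  Q = [1, 2, 4] / [3]
  Insert 2 (step 5): P = [2, 5, 8] / [4] / [7];  Q = [1, 2, 4] / [3] / [5]
  Insert 6 (step 6): P = [2, 5, 6] / [4, 8] / [7];  Q = [1, 2, 4] / [3, 6] / [5]
  Insert 1 (step 7): P = [1, 5, 6] / [2, 8] / [4] / [7];  Q = [1, 2, 4] / [3, 6] / [5] / [7]
  Insert 3 (step 8): P = [1, 3, 6] / [2, 5] / [4, 8] / [7];  Q = [1, 2, 4] / [3, 6] / [5, 8] / [7]
Final shape: (3, 2, 2, 1).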